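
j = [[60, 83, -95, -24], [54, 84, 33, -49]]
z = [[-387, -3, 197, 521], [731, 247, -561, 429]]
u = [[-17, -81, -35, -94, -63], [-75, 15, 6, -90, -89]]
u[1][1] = 15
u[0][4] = -63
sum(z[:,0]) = 344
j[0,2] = -95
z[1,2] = -561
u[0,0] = -17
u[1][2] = 6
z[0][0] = -387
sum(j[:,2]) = -62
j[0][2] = -95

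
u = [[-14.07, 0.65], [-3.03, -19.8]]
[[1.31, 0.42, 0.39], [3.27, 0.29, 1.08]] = u@[[-0.10, -0.03, -0.03],[-0.15, -0.01, -0.05]]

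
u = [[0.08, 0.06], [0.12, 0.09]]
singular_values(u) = [0.18, 0.0]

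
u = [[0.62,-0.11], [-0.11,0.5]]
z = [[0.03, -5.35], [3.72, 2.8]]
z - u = [[-0.59, -5.24], [3.83, 2.30]]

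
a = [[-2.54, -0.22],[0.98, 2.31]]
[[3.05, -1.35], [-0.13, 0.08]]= a @ [[-1.24, 0.55], [0.47, -0.20]]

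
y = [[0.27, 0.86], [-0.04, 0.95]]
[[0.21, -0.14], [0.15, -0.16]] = y @ [[0.23,0.01], [0.17,-0.17]]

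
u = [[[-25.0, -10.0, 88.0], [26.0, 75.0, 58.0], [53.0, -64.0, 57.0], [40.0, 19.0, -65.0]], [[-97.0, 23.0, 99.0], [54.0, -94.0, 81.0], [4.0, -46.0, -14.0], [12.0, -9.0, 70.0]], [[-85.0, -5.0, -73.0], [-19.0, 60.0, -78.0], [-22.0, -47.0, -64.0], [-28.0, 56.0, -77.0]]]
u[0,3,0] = 40.0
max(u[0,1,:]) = 75.0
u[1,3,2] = 70.0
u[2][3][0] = -28.0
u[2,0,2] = -73.0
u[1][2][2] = -14.0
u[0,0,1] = -10.0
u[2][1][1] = 60.0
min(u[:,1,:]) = -94.0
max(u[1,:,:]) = 99.0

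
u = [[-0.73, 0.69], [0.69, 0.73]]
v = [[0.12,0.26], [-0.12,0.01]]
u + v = [[-0.61, 0.95], [0.57, 0.74]]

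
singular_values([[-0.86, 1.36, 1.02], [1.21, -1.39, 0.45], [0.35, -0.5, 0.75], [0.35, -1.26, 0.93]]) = [2.82, 1.6, 0.45]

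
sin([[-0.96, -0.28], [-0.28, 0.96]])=[[-0.81, -0.24],[-0.24, 0.81]]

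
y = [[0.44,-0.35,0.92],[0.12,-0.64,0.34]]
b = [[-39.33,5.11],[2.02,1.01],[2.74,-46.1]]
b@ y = [[-16.69,  10.50,  -34.45],[1.01,  -1.35,  2.20],[-4.33,  28.54,  -13.15]]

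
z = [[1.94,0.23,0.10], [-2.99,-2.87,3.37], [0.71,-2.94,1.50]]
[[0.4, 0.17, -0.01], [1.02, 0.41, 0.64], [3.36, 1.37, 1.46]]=z@[[0.38, 0.16, 0.08], [-1.28, -0.52, -0.61], [-0.45, -0.18, -0.26]]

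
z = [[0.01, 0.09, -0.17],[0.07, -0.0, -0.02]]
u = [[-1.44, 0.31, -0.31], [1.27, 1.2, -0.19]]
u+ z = [[-1.43, 0.40, -0.48], [1.34, 1.2, -0.21]]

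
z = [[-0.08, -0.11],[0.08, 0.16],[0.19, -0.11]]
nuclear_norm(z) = 0.44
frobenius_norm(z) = 0.31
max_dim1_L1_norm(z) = 0.3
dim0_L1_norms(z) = [0.35, 0.38]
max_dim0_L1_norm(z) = 0.38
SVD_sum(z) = [[-0.06, -0.12], [0.09, 0.16], [-0.0, -0.00]] + [[-0.02,  0.01], [-0.01,  0.0], [0.19,  -0.11]]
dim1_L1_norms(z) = [0.19, 0.24, 0.3]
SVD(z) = [[0.60, 0.08],[-0.80, 0.03],[0.02, -1.00]] @ diag([0.22401376263268885, 0.2202676420883134]) @ [[-0.48, -0.88], [-0.88, 0.48]]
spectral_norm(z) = 0.22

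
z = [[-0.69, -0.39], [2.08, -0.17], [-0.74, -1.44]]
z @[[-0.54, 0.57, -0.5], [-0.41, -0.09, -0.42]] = [[0.53, -0.36, 0.51],[-1.05, 1.20, -0.97],[0.99, -0.29, 0.97]]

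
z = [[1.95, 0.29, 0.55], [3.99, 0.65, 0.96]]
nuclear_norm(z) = 4.71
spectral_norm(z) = 4.63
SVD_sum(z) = [[1.96,0.31,0.49], [3.98,0.64,0.99]] + [[-0.01, -0.02, 0.06], [0.01, 0.01, -0.03]]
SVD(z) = [[-0.44, -0.9],[-0.9, 0.44]] @ diag([4.631154356866989, 0.07556006135450404]) @ [[-0.96, -0.15, -0.24], [0.17, 0.36, -0.92]]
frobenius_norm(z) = 4.63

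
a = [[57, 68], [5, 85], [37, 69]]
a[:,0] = [57, 5, 37]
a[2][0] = 37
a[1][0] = 5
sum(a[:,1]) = 222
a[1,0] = 5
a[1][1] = 85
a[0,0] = 57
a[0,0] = 57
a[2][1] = 69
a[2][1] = 69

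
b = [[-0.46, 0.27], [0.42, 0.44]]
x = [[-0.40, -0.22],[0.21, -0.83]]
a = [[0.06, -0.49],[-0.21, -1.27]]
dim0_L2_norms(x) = [0.45, 0.86]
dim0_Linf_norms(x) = [0.4, 0.83]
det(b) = -0.32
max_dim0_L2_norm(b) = 0.62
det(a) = -0.18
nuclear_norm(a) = 1.50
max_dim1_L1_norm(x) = 1.04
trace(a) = -1.21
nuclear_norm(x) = 1.30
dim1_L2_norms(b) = [0.53, 0.61]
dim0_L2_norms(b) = [0.62, 0.52]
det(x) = 0.38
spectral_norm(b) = 0.64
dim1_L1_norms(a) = [0.55, 1.48]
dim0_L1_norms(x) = [0.61, 1.05]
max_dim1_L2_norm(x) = 0.86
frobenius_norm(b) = 0.81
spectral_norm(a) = 1.37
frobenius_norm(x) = 0.97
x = b + a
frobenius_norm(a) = 1.38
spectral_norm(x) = 0.87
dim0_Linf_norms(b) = [0.46, 0.44]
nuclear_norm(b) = 1.13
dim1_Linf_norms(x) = [0.4, 0.83]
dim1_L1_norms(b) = [0.73, 0.86]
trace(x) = -1.23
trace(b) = -0.02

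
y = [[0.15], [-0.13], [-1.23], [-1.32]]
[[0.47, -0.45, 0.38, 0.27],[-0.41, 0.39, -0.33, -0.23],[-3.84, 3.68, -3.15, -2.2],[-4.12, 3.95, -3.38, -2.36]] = y@[[3.12,-2.99,2.56,1.79]]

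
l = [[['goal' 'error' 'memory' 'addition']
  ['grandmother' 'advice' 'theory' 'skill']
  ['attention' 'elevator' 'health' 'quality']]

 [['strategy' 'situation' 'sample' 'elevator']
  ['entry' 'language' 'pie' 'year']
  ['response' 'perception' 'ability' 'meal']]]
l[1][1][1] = 'language'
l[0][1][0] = 'grandmother'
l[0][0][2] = 'memory'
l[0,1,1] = 'advice'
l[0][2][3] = 'quality'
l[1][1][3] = 'year'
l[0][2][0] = 'attention'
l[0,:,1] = ['error', 'advice', 'elevator']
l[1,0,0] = 'strategy'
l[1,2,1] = 'perception'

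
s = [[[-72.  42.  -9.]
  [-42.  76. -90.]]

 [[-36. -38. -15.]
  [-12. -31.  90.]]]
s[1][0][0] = -36.0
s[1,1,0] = -12.0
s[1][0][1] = -38.0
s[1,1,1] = -31.0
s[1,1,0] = -12.0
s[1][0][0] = -36.0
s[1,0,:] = [-36.0, -38.0, -15.0]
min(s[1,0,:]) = -38.0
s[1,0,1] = -38.0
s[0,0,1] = 42.0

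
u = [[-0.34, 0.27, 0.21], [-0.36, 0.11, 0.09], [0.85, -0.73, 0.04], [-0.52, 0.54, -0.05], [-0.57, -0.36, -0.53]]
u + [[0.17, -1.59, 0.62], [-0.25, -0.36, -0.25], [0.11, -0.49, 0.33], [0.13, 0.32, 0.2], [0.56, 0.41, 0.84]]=[[-0.17, -1.32, 0.83], [-0.61, -0.25, -0.16], [0.96, -1.22, 0.37], [-0.39, 0.86, 0.15], [-0.01, 0.05, 0.31]]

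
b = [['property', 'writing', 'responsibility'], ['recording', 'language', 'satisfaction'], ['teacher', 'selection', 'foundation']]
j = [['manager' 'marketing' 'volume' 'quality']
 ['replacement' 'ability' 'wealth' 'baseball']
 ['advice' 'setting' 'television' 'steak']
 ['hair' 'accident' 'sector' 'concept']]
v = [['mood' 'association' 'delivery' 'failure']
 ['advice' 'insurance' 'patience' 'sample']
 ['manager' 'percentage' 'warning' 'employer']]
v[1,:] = ['advice', 'insurance', 'patience', 'sample']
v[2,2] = 'warning'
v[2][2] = 'warning'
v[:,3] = ['failure', 'sample', 'employer']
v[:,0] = ['mood', 'advice', 'manager']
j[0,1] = 'marketing'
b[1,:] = ['recording', 'language', 'satisfaction']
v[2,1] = 'percentage'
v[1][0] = 'advice'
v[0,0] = 'mood'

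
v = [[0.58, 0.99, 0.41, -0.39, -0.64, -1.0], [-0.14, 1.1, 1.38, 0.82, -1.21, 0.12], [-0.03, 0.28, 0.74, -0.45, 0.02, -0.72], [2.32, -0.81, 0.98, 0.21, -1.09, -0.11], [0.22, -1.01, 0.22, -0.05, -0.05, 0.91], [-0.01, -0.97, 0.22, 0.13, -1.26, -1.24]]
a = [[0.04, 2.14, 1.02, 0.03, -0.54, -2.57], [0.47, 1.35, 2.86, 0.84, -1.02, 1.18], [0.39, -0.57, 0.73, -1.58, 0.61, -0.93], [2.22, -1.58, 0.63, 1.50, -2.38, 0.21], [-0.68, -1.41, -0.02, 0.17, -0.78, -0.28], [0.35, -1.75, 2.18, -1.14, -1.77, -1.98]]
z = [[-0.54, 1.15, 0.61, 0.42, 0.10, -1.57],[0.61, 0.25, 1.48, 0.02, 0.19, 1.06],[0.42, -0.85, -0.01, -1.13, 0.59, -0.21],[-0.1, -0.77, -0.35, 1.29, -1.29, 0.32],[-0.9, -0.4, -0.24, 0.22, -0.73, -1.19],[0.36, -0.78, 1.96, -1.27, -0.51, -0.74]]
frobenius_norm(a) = 8.12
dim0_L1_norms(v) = [3.3, 5.16, 3.95, 2.05, 4.27, 4.1]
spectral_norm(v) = 3.33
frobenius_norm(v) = 4.90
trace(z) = -0.48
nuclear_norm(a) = 17.11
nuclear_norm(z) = 10.50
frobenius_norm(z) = 5.02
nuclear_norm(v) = 10.39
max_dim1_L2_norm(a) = 4.04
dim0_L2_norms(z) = [1.34, 1.86, 2.57, 2.19, 1.69, 2.39]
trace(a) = 0.86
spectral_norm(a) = 5.16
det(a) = -44.87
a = v + z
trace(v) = 1.34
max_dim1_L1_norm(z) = 5.62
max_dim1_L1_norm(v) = 5.52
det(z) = -3.57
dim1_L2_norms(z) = [2.15, 1.95, 1.6, 2.04, 1.74, 2.65]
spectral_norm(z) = 3.08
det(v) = 6.61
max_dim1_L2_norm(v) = 2.87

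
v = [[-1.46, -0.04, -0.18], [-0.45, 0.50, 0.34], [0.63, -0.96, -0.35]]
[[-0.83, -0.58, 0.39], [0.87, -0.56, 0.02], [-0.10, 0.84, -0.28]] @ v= [[1.72, -0.63, -0.18], [-1.01, -0.33, -0.35], [-0.41, 0.69, 0.4]]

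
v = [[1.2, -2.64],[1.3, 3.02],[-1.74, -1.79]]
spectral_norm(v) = 4.51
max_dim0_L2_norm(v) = 4.39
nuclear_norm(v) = 6.77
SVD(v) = [[0.49, 0.82], [-0.72, 0.20], [0.48, -0.53]] @ diag([4.511179383507368, 2.2585306218464423]) @ [[-0.26, -0.96],[0.96, -0.26]]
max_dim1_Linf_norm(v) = 3.02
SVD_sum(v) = [[-0.59, -2.15], [0.86, 3.14], [-0.58, -2.11]] + [[1.79, -0.49],[0.44, -0.12],[-1.16, 0.32]]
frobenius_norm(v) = 5.04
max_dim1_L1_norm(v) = 4.32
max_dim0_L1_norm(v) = 7.45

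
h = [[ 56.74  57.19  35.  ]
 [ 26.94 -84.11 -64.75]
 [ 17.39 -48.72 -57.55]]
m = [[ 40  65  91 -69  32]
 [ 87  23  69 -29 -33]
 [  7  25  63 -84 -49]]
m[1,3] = -29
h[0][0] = 56.74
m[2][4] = -49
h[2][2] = -57.55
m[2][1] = 25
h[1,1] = -84.11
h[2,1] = -48.72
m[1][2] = 69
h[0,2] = 35.0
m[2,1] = 25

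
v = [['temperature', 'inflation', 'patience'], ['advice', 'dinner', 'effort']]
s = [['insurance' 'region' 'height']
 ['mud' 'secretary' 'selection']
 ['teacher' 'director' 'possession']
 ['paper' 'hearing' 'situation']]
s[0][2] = 'height'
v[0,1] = 'inflation'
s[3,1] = 'hearing'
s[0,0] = 'insurance'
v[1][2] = 'effort'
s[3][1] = 'hearing'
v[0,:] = ['temperature', 'inflation', 'patience']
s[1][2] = 'selection'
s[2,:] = ['teacher', 'director', 'possession']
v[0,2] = 'patience'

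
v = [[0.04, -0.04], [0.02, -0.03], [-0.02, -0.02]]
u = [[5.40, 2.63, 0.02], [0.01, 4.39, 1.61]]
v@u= [[0.22, -0.07, -0.06], [0.11, -0.08, -0.05], [-0.11, -0.14, -0.03]]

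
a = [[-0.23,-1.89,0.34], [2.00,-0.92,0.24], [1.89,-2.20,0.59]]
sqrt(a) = [[0.91, -1.13, 0.22], [1.27, 0.71, -0.03], [1.64, -0.30, 0.47]]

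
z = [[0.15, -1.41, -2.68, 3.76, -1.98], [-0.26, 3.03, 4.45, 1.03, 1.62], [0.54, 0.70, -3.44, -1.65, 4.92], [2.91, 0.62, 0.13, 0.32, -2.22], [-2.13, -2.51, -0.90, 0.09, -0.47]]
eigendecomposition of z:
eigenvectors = [[(-0.27-0.36j),-0.27+0.36j,-0.74+0.00j,0.47-0.03j,(0.47+0.03j)], [0.43+0.10j,(0.43-0.1j),0.37+0.00j,(-0.75+0j),(-0.75-0j)], [-0.73+0.00j,-0.73-0.00j,0.15+0.00j,0.17-0.18j,0.17+0.18j], [(0.09+0.2j),(0.09-0.2j),-0.53+0.00j,(0.16-0.03j),(0.16+0.03j)], [0.03-0.15j,0.03+0.15j,0.10+0.00j,(0.32-0.13j),0.32+0.13j]]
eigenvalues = [(-3.64+1.66j), (-3.64-1.66j), (4.34+0j), (1.27+1.4j), (1.27-1.4j)]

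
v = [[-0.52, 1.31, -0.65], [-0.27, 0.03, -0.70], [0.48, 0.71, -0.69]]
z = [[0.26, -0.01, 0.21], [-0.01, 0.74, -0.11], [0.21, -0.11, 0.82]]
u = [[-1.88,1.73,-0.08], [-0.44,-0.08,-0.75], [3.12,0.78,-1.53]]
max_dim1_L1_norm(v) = 2.48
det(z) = 0.12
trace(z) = 1.82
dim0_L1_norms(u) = [5.44, 2.59, 2.36]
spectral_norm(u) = 3.87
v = u @ z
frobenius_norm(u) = 4.47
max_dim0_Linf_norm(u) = 3.12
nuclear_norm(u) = 6.76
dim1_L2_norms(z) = [0.33, 0.75, 0.85]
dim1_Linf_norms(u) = [1.88, 0.75, 3.12]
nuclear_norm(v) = 3.15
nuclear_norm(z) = 1.82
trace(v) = -1.18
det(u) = -6.54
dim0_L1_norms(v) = [1.27, 2.05, 2.04]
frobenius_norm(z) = 1.18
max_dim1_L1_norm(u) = 5.43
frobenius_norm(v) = 2.05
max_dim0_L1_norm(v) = 2.05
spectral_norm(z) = 0.95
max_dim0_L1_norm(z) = 1.14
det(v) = -0.80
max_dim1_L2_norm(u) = 3.56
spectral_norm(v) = 1.81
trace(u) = -3.49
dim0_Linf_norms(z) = [0.26, 0.74, 0.82]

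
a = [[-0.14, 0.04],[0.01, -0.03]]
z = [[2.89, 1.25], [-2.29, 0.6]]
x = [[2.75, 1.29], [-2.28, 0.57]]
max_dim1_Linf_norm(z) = 2.89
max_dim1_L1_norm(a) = 0.18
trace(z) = 3.49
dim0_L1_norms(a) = [0.15, 0.07]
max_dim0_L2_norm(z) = 3.69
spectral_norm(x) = 3.63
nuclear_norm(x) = 4.88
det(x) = 4.51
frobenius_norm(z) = 3.94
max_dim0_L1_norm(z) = 5.18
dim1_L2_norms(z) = [3.15, 2.37]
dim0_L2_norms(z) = [3.69, 1.39]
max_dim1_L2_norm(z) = 3.15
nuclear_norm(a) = 0.17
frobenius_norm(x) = 3.84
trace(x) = 3.32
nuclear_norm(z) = 4.97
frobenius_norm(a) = 0.15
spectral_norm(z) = 3.74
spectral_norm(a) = 0.15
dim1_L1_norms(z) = [4.14, 2.89]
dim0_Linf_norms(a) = [0.14, 0.04]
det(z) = 4.60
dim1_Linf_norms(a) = [0.14, 0.03]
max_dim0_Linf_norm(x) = 2.75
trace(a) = -0.17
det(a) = 0.00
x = z + a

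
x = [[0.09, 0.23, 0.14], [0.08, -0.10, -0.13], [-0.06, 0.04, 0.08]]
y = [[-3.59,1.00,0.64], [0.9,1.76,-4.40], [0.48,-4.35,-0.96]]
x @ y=[[-0.05, -0.11, -1.09], [-0.44, 0.47, 0.62], [0.29, -0.34, -0.29]]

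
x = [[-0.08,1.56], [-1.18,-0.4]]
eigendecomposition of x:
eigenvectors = [[0.75+0.00j, 0.75-0.00j], [(-0.08+0.65j), (-0.08-0.65j)]]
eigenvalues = [(-0.24+1.35j), (-0.24-1.35j)]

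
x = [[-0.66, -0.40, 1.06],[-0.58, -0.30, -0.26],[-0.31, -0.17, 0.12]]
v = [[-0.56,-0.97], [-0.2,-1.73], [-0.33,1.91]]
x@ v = [[0.10, 3.36], [0.47, 0.58], [0.17, 0.82]]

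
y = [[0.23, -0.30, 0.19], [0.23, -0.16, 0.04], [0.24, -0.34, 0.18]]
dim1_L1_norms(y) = [0.72, 0.43, 0.76]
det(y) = -0.00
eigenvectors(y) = [[-0.16+0.00j, -0.64+0.00j, (-0.64-0j)],[-0.63+0.00j, (-0.52+0.12j), (-0.52-0.12j)],[(-0.76+0j), (-0.55-0.07j), (-0.55+0.07j)]]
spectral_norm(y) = 0.67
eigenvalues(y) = [(-0.05+0j), (0.15+0.08j), (0.15-0.08j)]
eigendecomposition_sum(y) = [[(0.01-0j), (-0.01+0j), (-0.01+0j)], [0.05-0.00j, (-0.02+0j), (-0.04+0j)], [0.06-0.00j, (-0.03+0j), (-0.04+0j)]] + [[(0.11+0.02j),(-0.15+0.27j),0.10-0.23j],[(0.09-0.01j),(-0.07+0.24j),0.04-0.20j],[(0.09+0.03j),(-0.16+0.21j),0.11-0.19j]] + [[0.11-0.02j, -0.15-0.27j, (0.1+0.23j)],[(0.09+0.01j), (-0.07-0.24j), (0.04+0.2j)],[0.09-0.03j, (-0.16-0.21j), 0.11+0.19j]]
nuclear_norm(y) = 0.80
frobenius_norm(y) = 0.68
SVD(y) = [[-0.63,0.29,-0.72], [-0.39,-0.92,-0.03], [-0.67,0.27,0.69]] @ diag([0.6726224133105619, 0.10885424111917719, 0.020732662700286147]) @ [[-0.59, 0.71, -0.38],[-0.74, -0.28, 0.61],[-0.33, -0.64, -0.69]]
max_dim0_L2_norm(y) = 0.48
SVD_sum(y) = [[0.25, -0.30, 0.16], [0.16, -0.19, 0.10], [0.27, -0.32, 0.17]] + [[-0.02, -0.01, 0.02], [0.07, 0.03, -0.06], [-0.02, -0.01, 0.02]] + [[0.00, 0.01, 0.01], [0.00, 0.0, 0.00], [-0.00, -0.01, -0.01]]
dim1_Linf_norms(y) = [0.3, 0.23, 0.34]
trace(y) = 0.25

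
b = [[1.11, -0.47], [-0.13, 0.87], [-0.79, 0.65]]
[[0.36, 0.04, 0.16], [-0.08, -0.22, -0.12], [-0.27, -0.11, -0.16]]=b@[[0.31, -0.08, 0.09],[-0.04, -0.27, -0.13]]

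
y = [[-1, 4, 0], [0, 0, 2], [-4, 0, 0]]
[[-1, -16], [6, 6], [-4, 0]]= y @[[1, 0], [0, -4], [3, 3]]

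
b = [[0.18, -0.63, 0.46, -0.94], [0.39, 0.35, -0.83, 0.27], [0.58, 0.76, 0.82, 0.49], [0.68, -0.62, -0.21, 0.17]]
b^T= [[0.18,  0.39,  0.58,  0.68], [-0.63,  0.35,  0.76,  -0.62], [0.46,  -0.83,  0.82,  -0.21], [-0.94,  0.27,  0.49,  0.17]]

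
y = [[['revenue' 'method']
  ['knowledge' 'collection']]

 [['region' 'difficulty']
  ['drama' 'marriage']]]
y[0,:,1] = ['method', 'collection']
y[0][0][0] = 'revenue'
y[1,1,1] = 'marriage'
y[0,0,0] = 'revenue'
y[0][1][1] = 'collection'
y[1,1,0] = 'drama'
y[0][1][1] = 'collection'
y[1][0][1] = 'difficulty'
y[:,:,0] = [['revenue', 'knowledge'], ['region', 'drama']]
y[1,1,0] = 'drama'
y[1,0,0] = 'region'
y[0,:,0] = ['revenue', 'knowledge']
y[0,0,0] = 'revenue'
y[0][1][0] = 'knowledge'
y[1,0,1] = 'difficulty'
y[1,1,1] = 'marriage'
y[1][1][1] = 'marriage'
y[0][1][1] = 'collection'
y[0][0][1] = 'method'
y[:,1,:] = [['knowledge', 'collection'], ['drama', 'marriage']]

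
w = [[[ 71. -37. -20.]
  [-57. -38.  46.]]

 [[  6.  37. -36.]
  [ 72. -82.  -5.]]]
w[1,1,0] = 72.0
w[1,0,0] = 6.0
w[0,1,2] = 46.0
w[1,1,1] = -82.0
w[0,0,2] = -20.0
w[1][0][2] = -36.0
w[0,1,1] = -38.0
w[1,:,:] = [[6.0, 37.0, -36.0], [72.0, -82.0, -5.0]]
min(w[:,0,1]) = -37.0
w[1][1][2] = -5.0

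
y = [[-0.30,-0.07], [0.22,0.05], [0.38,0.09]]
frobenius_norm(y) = 0.55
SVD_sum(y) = [[-0.3, -0.07], [0.22, 0.05], [0.38, 0.09]] + [[-0.0,0.00], [0.0,-0.00], [-0.00,0.0]]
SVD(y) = [[-0.56,0.12], [0.41,-0.81], [0.72,0.57]] @ diag([0.5461655259430098, 0.0017939541230134433]) @ [[0.97, 0.23], [-0.23, 0.97]]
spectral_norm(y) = 0.55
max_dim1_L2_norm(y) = 0.39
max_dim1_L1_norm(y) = 0.47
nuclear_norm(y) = 0.55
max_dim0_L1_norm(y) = 0.9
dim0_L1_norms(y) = [0.9, 0.21]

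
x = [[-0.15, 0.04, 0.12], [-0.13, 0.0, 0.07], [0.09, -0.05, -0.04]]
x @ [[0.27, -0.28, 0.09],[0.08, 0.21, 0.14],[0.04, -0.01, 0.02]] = [[-0.03, 0.05, -0.01], [-0.03, 0.04, -0.01], [0.02, -0.04, 0.00]]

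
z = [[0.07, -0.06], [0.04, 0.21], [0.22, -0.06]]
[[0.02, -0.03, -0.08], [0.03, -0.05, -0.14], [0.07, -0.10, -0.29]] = z @ [[0.34, -0.51, -1.42], [0.09, -0.14, -0.39]]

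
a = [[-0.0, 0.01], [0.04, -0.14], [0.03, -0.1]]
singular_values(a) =[0.18, 0.0]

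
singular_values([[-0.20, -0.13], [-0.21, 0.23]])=[0.32, 0.23]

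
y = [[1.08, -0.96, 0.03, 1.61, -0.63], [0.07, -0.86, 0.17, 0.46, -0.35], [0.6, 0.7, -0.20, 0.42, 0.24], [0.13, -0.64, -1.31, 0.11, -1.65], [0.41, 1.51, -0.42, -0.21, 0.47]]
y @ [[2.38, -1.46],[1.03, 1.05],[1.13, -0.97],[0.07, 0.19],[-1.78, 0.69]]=[[2.85, -2.74], [0.13, -1.32], [1.53, 0.3], [1.11, -0.71], [1.21, 1.68]]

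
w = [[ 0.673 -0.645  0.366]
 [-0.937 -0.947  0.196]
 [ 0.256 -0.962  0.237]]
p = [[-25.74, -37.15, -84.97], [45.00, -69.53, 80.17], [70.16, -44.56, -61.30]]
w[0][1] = -0.645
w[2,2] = 0.237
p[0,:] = [-25.74, -37.15, -84.97]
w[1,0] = -0.937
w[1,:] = [-0.937, -0.947, 0.196]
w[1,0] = -0.937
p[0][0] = -25.74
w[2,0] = 0.256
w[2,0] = 0.256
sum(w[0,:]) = 0.394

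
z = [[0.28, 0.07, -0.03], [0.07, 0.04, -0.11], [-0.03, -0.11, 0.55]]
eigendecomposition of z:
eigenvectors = [[-0.22, 0.96, -0.15],[0.96, 0.19, -0.22],[0.18, 0.19, 0.97]]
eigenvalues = [0.0, 0.29, 0.58]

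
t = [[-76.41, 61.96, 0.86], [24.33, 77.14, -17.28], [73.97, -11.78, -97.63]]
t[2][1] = -11.78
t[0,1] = 61.96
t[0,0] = -76.41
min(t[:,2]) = -97.63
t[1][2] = -17.28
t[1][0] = 24.33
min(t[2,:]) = -97.63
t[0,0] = -76.41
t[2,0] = 73.97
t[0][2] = 0.86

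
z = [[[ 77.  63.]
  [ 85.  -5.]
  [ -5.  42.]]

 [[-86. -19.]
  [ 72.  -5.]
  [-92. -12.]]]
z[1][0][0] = -86.0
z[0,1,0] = 85.0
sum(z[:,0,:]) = 35.0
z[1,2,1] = -12.0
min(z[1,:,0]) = -92.0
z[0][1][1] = -5.0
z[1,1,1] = -5.0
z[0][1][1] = -5.0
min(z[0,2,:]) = -5.0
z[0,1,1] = -5.0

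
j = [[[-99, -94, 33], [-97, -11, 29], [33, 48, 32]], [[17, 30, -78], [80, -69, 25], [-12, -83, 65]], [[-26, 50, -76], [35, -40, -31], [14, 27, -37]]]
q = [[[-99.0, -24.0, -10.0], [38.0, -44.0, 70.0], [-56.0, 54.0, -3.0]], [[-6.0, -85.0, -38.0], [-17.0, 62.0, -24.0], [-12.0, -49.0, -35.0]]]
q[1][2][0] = -12.0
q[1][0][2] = -38.0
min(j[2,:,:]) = -76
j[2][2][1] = 27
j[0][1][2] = 29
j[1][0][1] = 30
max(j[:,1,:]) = 80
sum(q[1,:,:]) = -204.0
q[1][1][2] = -24.0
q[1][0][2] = -38.0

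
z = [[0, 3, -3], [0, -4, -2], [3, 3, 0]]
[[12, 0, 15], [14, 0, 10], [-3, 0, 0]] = z @ [[0, 0, 0], [-1, 0, 0], [-5, 0, -5]]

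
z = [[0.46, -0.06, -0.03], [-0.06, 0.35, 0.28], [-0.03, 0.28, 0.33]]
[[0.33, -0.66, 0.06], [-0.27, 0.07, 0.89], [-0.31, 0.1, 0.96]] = z @ [[0.68, -1.48, 0.39],[0.14, -0.65, 0.77],[-1.0, 0.73, 2.30]]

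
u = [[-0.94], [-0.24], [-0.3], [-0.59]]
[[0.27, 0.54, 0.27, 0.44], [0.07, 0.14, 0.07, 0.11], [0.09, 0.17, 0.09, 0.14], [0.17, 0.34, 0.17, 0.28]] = u @ [[-0.29, -0.57, -0.29, -0.47]]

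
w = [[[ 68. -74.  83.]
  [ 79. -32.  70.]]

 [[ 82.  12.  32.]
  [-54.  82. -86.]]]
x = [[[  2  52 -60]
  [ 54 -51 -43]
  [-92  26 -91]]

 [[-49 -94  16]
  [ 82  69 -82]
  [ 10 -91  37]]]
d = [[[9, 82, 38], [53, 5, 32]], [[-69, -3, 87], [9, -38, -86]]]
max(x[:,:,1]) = 69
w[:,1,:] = [[79.0, -32.0, 70.0], [-54.0, 82.0, -86.0]]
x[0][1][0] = 54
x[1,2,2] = 37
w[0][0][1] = -74.0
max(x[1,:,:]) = 82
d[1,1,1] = -38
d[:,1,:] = [[53, 5, 32], [9, -38, -86]]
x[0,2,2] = -91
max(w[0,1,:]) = 79.0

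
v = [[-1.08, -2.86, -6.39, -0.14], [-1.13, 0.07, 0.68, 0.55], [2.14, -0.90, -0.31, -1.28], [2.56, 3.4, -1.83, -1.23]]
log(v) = [[2.26, 5.0, 0.28, -0.70], [-0.9, -2.22, -1.30, -0.13], [1.4, 1.19, 1.92, -0.29], [3.68, 14.80, 7.31, 0.27]]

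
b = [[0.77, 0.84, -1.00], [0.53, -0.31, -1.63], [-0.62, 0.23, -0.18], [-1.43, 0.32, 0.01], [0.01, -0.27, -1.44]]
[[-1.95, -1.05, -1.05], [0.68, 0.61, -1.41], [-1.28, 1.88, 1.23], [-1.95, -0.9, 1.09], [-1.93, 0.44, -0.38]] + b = [[-1.18, -0.21, -2.05], [1.21, 0.3, -3.04], [-1.90, 2.11, 1.05], [-3.38, -0.58, 1.10], [-1.92, 0.17, -1.82]]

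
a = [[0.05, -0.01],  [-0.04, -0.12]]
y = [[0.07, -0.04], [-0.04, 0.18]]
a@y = [[0.00, -0.00], [0.00, -0.02]]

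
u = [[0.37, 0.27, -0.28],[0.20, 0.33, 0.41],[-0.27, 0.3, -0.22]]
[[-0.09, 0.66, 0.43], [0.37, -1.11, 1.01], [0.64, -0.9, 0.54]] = u @ [[-1.04, 2.16, 0.00], [1.4, -2.4, 2.27], [0.29, -1.83, 0.64]]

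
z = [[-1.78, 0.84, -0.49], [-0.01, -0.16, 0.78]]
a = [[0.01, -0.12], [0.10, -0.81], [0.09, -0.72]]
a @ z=[[-0.02, 0.03, -0.10], [-0.17, 0.21, -0.68], [-0.15, 0.19, -0.61]]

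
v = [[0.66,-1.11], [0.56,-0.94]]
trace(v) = -0.28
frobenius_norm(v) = 1.69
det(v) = 0.00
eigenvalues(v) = [-0.0, -0.28]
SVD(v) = [[-0.76, -0.65], [-0.65, 0.76]] @ diag([1.6926013994335956, 0.0007089678647327632]) @ [[-0.51,0.86], [0.86,0.51]]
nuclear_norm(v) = 1.69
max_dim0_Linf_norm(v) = 1.11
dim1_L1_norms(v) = [1.77, 1.5]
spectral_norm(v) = 1.69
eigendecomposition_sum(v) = [[-0.02, 0.02], [-0.01, 0.01]] + [[0.68, -1.13], [0.57, -0.95]]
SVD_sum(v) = [[0.66, -1.11], [0.56, -0.94]] + [[-0.00, -0.0],[0.00, 0.00]]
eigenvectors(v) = [[0.86, 0.76],[0.51, 0.64]]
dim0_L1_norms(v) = [1.22, 2.05]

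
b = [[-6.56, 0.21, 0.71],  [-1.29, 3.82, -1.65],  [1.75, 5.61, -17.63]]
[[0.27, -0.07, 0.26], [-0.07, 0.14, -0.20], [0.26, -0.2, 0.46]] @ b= [[-1.23, 1.25, -4.28], [-0.07, -0.60, 3.25], [-0.64, 1.87, -7.60]]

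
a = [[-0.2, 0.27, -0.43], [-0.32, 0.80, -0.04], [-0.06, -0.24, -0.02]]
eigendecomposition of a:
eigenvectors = [[0.44, 0.88, -0.75], [0.83, 0.27, -0.39], [-0.34, 0.4, 0.53]]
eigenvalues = [0.65, -0.31, 0.24]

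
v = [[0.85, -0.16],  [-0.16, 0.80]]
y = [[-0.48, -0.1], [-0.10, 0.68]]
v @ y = [[-0.39, -0.19],[-0.00, 0.56]]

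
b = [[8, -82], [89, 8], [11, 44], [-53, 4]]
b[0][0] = 8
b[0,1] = -82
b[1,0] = 89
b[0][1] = -82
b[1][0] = 89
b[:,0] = [8, 89, 11, -53]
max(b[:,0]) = 89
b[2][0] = 11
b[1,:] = [89, 8]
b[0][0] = 8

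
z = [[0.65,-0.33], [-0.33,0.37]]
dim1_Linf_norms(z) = [0.65, 0.37]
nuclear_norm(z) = 1.02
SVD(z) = [[-0.83,0.55], [0.55,0.83]] @ diag([0.8684689665786984, 0.1515310334213016]) @ [[-0.83,0.55], [0.55,0.83]]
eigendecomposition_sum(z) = [[0.6, -0.40], [-0.4, 0.26]] + [[0.05, 0.07], [0.07, 0.11]]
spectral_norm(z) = 0.87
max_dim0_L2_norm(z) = 0.73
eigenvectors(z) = [[0.83, 0.55], [-0.55, 0.83]]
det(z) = 0.13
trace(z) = 1.02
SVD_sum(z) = [[0.60, -0.4], [-0.4, 0.26]] + [[0.05,0.07], [0.07,0.11]]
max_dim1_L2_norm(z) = 0.73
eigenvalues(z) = [0.87, 0.15]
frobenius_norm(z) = 0.88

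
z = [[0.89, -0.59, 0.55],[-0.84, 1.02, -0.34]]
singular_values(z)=[1.79, 0.32]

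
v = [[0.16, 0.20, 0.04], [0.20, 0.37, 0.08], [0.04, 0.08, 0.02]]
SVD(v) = [[-0.51, 0.86, 0.07], [-0.84, -0.48, -0.25], [-0.18, -0.18, 0.97]] @ diag([0.5072060208103563, 0.04045466687043155, 0.0023393123192121594]) @ [[-0.51,-0.84,-0.18],[0.86,-0.48,-0.18],[0.07,-0.25,0.97]]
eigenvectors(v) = [[0.51, 0.86, 0.07], [0.84, -0.48, -0.25], [0.18, -0.18, 0.97]]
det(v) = 0.00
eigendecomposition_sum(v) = [[0.13,0.22,0.05], [0.22,0.36,0.08], [0.05,0.08,0.02]] + [[0.03, -0.02, -0.01],[-0.02, 0.01, 0.00],[-0.01, 0.0, 0.00]] + [[0.00,-0.0,0.00], [-0.00,0.00,-0.0], [0.00,-0.00,0.0]]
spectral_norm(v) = 0.51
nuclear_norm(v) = 0.55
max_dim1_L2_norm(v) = 0.43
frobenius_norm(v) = 0.51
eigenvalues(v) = [0.51, 0.04, 0.0]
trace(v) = 0.55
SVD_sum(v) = [[0.13, 0.22, 0.05], [0.22, 0.36, 0.08], [0.05, 0.08, 0.02]] + [[0.03, -0.02, -0.01],[-0.02, 0.01, 0.0],[-0.01, 0.0, 0.00]] + [[0.00, -0.00, 0.00], [-0.0, 0.0, -0.00], [0.00, -0.0, 0.00]]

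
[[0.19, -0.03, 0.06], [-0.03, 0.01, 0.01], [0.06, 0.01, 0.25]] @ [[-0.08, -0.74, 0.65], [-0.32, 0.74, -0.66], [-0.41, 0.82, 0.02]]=[[-0.03, -0.11, 0.14],  [-0.00, 0.04, -0.03],  [-0.11, 0.17, 0.04]]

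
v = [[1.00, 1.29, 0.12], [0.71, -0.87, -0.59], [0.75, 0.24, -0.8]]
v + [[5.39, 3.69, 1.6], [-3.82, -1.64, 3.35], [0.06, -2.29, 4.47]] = [[6.39, 4.98, 1.72], [-3.11, -2.51, 2.76], [0.81, -2.05, 3.67]]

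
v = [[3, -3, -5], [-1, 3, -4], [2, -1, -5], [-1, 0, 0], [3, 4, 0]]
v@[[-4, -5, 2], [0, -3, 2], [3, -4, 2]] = [[-27, 14, -10], [-8, 12, -4], [-23, 13, -8], [4, 5, -2], [-12, -27, 14]]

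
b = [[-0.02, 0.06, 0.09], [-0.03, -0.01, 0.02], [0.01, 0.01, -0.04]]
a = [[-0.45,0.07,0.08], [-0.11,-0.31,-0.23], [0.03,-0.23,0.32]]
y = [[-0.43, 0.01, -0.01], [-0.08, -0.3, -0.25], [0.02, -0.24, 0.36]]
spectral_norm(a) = 0.46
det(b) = -0.00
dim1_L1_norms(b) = [0.17, 0.06, 0.06]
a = y + b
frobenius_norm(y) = 0.73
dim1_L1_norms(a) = [0.6, 0.65, 0.58]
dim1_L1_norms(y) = [0.45, 0.63, 0.62]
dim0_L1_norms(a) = [0.59, 0.61, 0.63]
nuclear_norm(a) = 1.26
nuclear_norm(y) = 1.26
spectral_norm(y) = 0.47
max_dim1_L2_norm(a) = 0.46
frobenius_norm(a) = 0.73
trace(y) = -0.37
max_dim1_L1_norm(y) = 0.63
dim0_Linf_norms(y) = [0.43, 0.3, 0.36]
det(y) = 0.07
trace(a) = -0.44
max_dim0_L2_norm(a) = 0.46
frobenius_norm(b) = 0.12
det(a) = 0.07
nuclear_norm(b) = 0.17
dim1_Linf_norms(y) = [0.43, 0.3, 0.36]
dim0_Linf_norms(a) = [0.45, 0.31, 0.32]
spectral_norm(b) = 0.12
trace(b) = -0.07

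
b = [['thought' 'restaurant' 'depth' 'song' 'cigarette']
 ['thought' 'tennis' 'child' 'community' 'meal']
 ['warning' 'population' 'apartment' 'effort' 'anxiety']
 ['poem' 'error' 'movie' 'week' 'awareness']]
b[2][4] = 'anxiety'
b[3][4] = 'awareness'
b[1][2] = 'child'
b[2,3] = 'effort'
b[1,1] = 'tennis'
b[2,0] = 'warning'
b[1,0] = 'thought'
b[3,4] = 'awareness'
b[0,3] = 'song'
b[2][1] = 'population'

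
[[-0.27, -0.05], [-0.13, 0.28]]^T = [[-0.27, -0.13], [-0.05, 0.28]]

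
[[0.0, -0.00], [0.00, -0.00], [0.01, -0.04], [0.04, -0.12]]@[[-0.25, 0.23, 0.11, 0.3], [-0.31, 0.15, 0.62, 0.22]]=[[0.00, 0.0, 0.0, 0.00], [0.00, 0.0, 0.00, 0.00], [0.01, -0.0, -0.02, -0.01], [0.03, -0.01, -0.07, -0.01]]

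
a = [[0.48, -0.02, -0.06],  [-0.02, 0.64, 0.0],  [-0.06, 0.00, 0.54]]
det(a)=0.163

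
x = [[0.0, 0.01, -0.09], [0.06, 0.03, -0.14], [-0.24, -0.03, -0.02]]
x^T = [[0.0, 0.06, -0.24], [0.01, 0.03, -0.03], [-0.09, -0.14, -0.02]]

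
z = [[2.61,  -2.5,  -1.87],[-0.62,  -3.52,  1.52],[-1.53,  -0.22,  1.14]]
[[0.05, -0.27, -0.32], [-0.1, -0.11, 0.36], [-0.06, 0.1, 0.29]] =z @ [[0.03, -0.11, -0.15], [0.02, 0.03, -0.06], [-0.01, -0.05, 0.04]]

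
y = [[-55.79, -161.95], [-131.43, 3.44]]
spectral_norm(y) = 179.95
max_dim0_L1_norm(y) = 187.22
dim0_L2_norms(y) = [142.78, 161.99]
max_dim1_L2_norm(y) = 171.29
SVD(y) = [[-0.91,  -0.41], [-0.41,  0.91]] @ diag([179.9480906847311, 119.35111963831665]) @ [[0.58, 0.81], [-0.81, 0.58]]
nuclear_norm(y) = 299.30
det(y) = -21477.01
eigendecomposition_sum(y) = [[-104.93, -95.21], [-77.27, -70.11]] + [[49.14, -66.74], [-54.16, 73.55]]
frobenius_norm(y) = 215.93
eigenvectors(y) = [[-0.81,0.67], [-0.59,-0.74]]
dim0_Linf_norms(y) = [131.43, 161.95]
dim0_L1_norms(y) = [187.22, 165.39]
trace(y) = -52.35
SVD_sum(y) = [[-95.53, -133.51], [-42.88, -59.92]] + [[39.74, -28.44],[-88.55, 63.36]]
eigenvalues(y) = [-175.04, 122.69]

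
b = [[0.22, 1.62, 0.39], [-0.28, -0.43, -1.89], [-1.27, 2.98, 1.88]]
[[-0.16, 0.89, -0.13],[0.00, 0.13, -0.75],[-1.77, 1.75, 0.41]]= b @ [[0.83, -0.19, -0.08], [-0.19, 0.62, -0.18], [-0.08, -0.18, 0.45]]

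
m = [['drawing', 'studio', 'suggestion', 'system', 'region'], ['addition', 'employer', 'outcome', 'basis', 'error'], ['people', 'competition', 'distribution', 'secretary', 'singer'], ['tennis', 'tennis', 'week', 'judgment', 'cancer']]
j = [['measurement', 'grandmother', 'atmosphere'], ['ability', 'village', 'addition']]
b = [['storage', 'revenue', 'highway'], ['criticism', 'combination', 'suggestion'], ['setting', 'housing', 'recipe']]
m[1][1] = 'employer'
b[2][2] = 'recipe'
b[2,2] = 'recipe'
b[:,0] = ['storage', 'criticism', 'setting']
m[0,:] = ['drawing', 'studio', 'suggestion', 'system', 'region']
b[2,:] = ['setting', 'housing', 'recipe']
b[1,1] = 'combination'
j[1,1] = 'village'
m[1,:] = ['addition', 'employer', 'outcome', 'basis', 'error']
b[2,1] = 'housing'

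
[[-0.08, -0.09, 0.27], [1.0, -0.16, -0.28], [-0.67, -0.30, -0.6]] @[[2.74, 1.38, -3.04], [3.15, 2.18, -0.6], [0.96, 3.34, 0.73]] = [[-0.24, 0.60, 0.49], [1.97, 0.10, -3.15], [-3.36, -3.58, 1.78]]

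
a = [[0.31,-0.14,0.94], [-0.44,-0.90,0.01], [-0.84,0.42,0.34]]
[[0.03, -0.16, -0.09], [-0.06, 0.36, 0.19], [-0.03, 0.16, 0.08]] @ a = [[0.16, 0.1, -0.00], [-0.34, -0.24, 0.01], [-0.15, -0.11, 0.0]]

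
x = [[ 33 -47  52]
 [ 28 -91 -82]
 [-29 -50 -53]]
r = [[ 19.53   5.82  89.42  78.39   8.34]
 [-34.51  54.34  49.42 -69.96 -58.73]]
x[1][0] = 28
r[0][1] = 5.82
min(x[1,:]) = -91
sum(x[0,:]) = 38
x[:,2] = [52, -82, -53]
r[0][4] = 8.34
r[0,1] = 5.82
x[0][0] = 33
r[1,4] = -58.73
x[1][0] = 28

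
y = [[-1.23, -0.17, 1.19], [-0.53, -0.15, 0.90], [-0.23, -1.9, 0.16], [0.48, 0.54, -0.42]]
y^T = [[-1.23, -0.53, -0.23, 0.48], [-0.17, -0.15, -1.90, 0.54], [1.19, 0.9, 0.16, -0.42]]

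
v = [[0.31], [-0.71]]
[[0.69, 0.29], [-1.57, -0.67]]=v@[[2.21, 0.95]]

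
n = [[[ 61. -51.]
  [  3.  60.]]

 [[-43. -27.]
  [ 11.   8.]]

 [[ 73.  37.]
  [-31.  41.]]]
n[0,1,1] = 60.0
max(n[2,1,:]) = 41.0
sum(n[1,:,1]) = -19.0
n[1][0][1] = -27.0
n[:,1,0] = [3.0, 11.0, -31.0]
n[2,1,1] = 41.0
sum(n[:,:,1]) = 68.0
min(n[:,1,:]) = -31.0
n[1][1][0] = 11.0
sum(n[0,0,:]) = 10.0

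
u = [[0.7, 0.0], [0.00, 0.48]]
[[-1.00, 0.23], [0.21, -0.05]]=u @ [[-1.43, 0.33], [0.44, -0.10]]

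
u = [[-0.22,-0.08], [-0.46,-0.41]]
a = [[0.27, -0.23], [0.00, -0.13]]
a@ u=[[0.05, 0.07], [0.06, 0.05]]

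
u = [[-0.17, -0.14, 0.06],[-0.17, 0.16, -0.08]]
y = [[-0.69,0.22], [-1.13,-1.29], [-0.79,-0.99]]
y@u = [[0.08, 0.13, -0.06], [0.41, -0.05, 0.04], [0.30, -0.05, 0.03]]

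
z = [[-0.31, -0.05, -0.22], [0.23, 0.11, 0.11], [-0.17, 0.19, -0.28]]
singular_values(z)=[0.55, 0.26, 0.0]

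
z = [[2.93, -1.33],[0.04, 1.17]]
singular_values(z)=[3.25, 1.07]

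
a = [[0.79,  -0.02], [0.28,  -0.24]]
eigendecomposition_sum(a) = [[0.79,-0.02], [0.22,-0.0]] + [[0.00, -0.0], [0.06, -0.24]]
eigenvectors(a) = [[0.96,0.02], [0.26,1.0]]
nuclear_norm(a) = 1.06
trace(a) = 0.55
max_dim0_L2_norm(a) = 0.84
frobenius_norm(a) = 0.87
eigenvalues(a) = [0.78, -0.23]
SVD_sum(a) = [[0.78, -0.10], [0.31, -0.04]] + [[0.01,0.08],[-0.03,-0.20]]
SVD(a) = [[-0.93,-0.36], [-0.36,0.93]] @ diag([0.8444035053170663, 0.2179053010099829]) @ [[-0.99, 0.13],[-0.13, -0.99]]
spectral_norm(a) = 0.84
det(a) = -0.18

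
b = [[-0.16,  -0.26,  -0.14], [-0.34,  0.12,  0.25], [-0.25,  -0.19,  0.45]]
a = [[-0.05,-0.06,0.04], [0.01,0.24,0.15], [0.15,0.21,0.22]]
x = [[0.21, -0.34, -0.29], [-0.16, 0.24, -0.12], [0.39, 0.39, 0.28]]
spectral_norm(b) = 0.66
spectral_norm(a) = 0.43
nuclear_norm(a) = 0.62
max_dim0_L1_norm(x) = 0.97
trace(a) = 0.41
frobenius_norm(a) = 0.45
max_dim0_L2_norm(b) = 0.53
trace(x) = 0.73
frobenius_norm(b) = 0.78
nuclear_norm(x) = 1.36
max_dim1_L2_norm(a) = 0.34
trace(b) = 0.41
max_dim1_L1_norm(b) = 0.89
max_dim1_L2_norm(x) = 0.62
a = b @ x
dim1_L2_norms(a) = [0.09, 0.28, 0.34]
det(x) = 0.07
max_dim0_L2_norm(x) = 0.57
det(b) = -0.05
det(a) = -0.00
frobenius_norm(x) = 0.85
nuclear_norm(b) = 1.24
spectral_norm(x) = 0.68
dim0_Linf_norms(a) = [0.15, 0.24, 0.22]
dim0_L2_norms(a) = [0.16, 0.32, 0.27]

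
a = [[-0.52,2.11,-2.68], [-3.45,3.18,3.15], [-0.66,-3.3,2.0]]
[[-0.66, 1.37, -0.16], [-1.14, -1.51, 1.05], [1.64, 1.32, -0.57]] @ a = [[-4.28, 3.49, 5.76], [5.11, -10.67, 0.40], [-5.03, 9.54, -1.38]]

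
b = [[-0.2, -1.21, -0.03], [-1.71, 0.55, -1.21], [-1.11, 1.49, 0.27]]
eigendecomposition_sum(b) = [[(-0.96+0j),(-0.38-0j),(-0.32+0j)], [(-0.83+0j),(-0.33-0j),-0.28+0.00j], [(0.12-0j),(0.05+0j),(0.04-0j)]] + [[0.38-0.11j,(-0.42+0.08j),(0.15-0.37j)],[-0.44-0.25j,0.44+0.31j,-0.47+0.20j],[(-0.61+0.62j),(0.72-0.6j),0.12+0.87j]] + [[(0.38+0.11j), -0.42-0.08j, 0.15+0.37j], [(-0.44+0.25j), 0.44-0.31j, -0.47-0.20j], [-0.61-0.62j, 0.72+0.60j, (0.12-0.87j)]]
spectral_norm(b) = 2.62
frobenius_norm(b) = 3.12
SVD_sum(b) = [[0.44, -0.37, 0.16], [-1.41, 1.20, -0.52], [-1.22, 1.04, -0.45]] + [[-0.39, -0.69, -0.55], [-0.39, -0.70, -0.56], [0.31, 0.56, 0.44]] + [[-0.25, -0.14, 0.36], [0.09, 0.05, -0.13], [-0.2, -0.11, 0.28]]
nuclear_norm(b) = 4.81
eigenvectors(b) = [[(-0.75+0j),(-0.32-0.18j),-0.32+0.18j], [-0.65+0.00j,0.12+0.45j,0.12-0.45j], [0.09+0.00j,(0.81+0j),(0.81-0j)]]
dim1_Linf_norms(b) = [1.21, 1.71, 1.49]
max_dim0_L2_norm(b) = 2.05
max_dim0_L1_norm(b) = 3.25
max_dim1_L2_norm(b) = 2.17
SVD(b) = [[0.23, 0.61, 0.76], [-0.74, 0.62, -0.28], [-0.64, -0.49, 0.59]] @ diag([2.617849990146231, 1.5804672242154028, 0.6080993194143872]) @ [[0.73, -0.62, 0.27], [-0.4, -0.72, -0.57], [-0.55, -0.31, 0.78]]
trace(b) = 0.62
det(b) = -2.52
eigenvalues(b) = [(-1.25+0j), (0.93+1.07j), (0.93-1.07j)]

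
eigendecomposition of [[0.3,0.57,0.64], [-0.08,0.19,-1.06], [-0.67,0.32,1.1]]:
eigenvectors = [[(-0.35-0.43j), -0.35+0.43j, -0.21+0.00j],[(0.67+0j), 0.67-0.00j, (-0.82+0j)],[-0.08-0.48j, -0.08+0.48j, 0.54+0.00j]]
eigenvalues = [(0.36+0.81j), (0.36-0.81j), (0.87+0j)]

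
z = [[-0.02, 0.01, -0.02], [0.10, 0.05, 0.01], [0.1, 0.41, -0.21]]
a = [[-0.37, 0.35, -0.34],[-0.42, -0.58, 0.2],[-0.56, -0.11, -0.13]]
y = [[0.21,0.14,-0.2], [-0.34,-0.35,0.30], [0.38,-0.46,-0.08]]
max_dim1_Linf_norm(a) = 0.58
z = y @ a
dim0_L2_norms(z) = [0.14, 0.41, 0.21]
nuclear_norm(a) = 1.59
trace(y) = -0.22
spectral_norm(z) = 0.48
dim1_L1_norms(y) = [0.55, 0.99, 0.92]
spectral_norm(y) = 0.66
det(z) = -0.00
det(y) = -0.01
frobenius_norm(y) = 0.89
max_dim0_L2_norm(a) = 0.79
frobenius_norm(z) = 0.49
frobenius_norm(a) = 1.13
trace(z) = -0.18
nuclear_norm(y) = 1.29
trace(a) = -1.08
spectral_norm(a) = 0.86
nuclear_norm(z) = 0.58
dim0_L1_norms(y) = [0.93, 0.95, 0.58]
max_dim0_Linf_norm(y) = 0.46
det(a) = 0.00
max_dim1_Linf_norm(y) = 0.46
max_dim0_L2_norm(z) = 0.41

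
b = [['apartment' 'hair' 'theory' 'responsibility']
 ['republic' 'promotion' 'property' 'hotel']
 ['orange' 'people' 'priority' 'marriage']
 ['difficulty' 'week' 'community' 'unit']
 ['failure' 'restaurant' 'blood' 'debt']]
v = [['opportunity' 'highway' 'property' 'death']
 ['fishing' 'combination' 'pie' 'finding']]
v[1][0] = 'fishing'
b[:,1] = ['hair', 'promotion', 'people', 'week', 'restaurant']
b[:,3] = ['responsibility', 'hotel', 'marriage', 'unit', 'debt']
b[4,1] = 'restaurant'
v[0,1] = 'highway'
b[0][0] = 'apartment'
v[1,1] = 'combination'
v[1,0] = 'fishing'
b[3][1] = 'week'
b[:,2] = ['theory', 'property', 'priority', 'community', 'blood']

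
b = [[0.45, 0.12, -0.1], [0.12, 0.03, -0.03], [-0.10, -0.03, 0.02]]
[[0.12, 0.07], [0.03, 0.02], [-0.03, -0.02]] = b@[[0.08, 0.08], [0.44, 0.47], [-0.33, 0.27]]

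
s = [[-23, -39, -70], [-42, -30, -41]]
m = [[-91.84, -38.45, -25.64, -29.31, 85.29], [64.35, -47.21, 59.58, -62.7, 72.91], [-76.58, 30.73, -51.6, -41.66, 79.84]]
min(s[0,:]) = -70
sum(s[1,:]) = -113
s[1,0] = -42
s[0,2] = -70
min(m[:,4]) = 72.91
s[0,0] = -23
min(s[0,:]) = -70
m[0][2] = -25.64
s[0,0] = -23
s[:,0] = [-23, -42]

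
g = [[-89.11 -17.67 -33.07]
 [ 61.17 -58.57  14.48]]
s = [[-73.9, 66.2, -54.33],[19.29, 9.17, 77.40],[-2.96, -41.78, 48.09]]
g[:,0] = [-89.11, 61.17]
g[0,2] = -33.07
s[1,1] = 9.17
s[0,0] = -73.9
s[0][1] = 66.2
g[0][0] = -89.11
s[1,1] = 9.17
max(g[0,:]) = -17.67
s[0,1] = 66.2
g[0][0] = -89.11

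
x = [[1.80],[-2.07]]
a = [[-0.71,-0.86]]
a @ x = [[0.50]]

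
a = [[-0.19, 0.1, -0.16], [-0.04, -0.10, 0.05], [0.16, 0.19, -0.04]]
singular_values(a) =[0.27, 0.27, 0.0]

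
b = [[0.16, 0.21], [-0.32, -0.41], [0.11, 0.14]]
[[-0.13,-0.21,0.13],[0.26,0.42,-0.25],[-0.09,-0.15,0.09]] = b @ [[-0.52, -1.51, 0.29], [-0.22, 0.15, 0.39]]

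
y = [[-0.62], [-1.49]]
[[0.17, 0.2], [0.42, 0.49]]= y @ [[-0.28, -0.33]]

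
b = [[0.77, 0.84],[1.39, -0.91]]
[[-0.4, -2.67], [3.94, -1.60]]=b @ [[1.58,-2.02], [-1.92,-1.33]]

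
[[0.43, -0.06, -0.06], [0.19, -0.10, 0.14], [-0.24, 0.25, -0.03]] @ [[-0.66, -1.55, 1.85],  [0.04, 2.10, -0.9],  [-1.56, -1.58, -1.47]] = [[-0.19, -0.7, 0.94], [-0.35, -0.73, 0.24], [0.22, 0.94, -0.62]]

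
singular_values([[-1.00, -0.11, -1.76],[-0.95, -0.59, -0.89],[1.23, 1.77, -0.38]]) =[2.67, 1.95, 0.01]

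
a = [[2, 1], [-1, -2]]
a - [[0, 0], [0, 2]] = [[2, 1], [-1, -4]]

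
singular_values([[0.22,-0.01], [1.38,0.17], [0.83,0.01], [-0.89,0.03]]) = [1.86, 0.13]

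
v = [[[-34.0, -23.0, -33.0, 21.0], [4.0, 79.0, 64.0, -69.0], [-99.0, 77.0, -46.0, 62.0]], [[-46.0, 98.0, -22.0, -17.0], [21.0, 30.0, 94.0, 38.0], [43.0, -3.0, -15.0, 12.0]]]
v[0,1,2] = 64.0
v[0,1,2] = 64.0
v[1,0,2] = -22.0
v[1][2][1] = -3.0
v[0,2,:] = [-99.0, 77.0, -46.0, 62.0]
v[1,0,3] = -17.0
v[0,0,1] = -23.0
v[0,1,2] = 64.0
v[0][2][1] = 77.0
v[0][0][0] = -34.0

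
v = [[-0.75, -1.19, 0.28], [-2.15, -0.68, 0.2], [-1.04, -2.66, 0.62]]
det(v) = -0.018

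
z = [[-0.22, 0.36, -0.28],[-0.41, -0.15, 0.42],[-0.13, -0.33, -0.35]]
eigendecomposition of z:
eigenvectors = [[-0.11-0.54j, (-0.11+0.54j), -0.72+0.00j], [0.73+0.00j, 0.73-0.00j, -0.01+0.00j], [-0.05+0.40j, -0.05-0.40j, -0.70+0.00j]]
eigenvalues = [(-0.12+0.53j), (-0.12-0.53j), (-0.49+0j)]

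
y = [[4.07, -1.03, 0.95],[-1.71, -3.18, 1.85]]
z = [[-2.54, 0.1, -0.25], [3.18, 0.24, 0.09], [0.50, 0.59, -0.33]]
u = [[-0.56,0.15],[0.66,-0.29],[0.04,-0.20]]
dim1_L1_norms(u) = [0.71, 0.95, 0.24]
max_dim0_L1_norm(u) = 1.26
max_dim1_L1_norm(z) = 3.51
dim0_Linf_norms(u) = [0.66, 0.29]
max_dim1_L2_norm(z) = 3.19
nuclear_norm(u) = 1.11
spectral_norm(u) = 0.93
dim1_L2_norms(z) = [2.55, 3.19, 0.84]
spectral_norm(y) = 4.44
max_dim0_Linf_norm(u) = 0.66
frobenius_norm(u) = 0.95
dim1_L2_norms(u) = [0.58, 0.72, 0.2]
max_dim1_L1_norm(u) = 0.95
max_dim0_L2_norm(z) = 4.1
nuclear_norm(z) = 4.83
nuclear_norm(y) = 8.35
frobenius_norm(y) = 5.92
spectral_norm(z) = 4.11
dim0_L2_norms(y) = [4.41, 3.34, 2.08]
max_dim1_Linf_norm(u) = 0.66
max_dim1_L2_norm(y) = 4.3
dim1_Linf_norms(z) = [2.54, 3.18, 0.59]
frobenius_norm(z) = 4.17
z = u @ y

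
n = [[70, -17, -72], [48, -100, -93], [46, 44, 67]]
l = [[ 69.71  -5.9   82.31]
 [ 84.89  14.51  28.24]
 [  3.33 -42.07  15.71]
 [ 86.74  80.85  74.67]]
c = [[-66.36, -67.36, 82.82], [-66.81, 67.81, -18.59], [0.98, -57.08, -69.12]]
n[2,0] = 46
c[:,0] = [-66.36, -66.81, 0.98]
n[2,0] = 46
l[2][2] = 15.71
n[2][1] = 44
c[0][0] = -66.36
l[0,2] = 82.31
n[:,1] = [-17, -100, 44]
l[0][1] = -5.9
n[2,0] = 46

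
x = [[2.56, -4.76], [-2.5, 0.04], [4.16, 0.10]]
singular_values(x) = [6.23, 3.74]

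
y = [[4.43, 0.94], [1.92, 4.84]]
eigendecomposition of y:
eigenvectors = [[-0.63,-0.52],[0.78,-0.86]]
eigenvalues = [3.28, 5.99]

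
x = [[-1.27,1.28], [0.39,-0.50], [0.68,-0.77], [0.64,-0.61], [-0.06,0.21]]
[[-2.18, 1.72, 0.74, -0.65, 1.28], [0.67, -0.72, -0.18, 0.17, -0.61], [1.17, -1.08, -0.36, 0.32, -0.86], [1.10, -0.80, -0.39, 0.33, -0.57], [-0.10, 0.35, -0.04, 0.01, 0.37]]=x@[[1.71, 0.48, -1.06, 0.77, 1.07], [-0.01, 1.82, -0.47, 0.26, 2.06]]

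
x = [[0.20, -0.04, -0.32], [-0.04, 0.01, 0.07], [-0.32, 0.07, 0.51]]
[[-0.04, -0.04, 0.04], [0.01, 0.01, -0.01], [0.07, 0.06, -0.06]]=x@[[0.16, 0.05, -0.12],[0.06, 0.01, 0.02],[0.22, 0.14, -0.19]]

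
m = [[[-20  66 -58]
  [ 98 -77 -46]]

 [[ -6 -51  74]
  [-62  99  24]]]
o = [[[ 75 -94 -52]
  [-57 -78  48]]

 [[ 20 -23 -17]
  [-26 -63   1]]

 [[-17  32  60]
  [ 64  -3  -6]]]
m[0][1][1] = -77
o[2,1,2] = -6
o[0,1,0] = -57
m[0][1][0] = 98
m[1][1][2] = 24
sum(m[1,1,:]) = 61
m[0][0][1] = 66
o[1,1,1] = -63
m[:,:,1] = [[66, -77], [-51, 99]]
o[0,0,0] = 75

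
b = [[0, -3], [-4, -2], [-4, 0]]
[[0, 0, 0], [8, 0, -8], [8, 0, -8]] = b @ [[-2, 0, 2], [0, 0, 0]]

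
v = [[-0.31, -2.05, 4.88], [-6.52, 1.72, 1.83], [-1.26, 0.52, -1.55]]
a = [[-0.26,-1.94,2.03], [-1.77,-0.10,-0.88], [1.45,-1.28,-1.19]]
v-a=[[-0.05, -0.11, 2.85], [-4.75, 1.82, 2.71], [-2.71, 1.80, -0.36]]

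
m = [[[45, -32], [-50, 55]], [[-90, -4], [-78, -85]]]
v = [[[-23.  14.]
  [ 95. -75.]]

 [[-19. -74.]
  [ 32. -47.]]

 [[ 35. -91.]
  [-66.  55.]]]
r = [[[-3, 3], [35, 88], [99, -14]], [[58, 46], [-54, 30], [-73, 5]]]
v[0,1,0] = 95.0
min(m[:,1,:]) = -85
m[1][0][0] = -90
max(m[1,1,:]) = -78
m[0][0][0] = 45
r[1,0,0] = 58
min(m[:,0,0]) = -90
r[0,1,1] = 88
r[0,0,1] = 3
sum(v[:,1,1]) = -67.0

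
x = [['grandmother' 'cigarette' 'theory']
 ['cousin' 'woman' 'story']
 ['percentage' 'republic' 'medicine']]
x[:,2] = ['theory', 'story', 'medicine']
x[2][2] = 'medicine'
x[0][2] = 'theory'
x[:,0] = ['grandmother', 'cousin', 'percentage']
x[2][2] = 'medicine'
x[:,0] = ['grandmother', 'cousin', 'percentage']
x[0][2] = 'theory'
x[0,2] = 'theory'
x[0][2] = 'theory'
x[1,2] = 'story'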